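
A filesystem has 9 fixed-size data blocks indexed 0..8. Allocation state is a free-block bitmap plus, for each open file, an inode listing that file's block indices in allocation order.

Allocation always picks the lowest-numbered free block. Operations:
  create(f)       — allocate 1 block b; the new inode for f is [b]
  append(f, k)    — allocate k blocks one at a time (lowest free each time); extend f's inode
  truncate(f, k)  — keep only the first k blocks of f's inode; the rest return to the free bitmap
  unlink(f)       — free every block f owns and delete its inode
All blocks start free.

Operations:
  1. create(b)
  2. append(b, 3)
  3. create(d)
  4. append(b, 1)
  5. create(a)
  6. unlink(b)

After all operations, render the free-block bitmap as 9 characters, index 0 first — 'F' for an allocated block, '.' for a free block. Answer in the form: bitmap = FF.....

bitmap = ....F.F..

  1. create(b)  ⇒  F........  {b→[0]}
  2. append(b, 3)  ⇒  FFFF.....  {b→[0, 1, 2, 3]}
  3. create(d)  ⇒  FFFFF....  {b→[0, 1, 2, 3]; d→[4]}
  4. append(b, 1)  ⇒  FFFFFF...  {b→[0, 1, 2, 3, 5]; d→[4]}
  5. create(a)  ⇒  FFFFFFF..  {a→[6]; b→[0, 1, 2, 3, 5]; d→[4]}
  6. unlink(b)  ⇒  ....F.F..  {a→[6]; d→[4]}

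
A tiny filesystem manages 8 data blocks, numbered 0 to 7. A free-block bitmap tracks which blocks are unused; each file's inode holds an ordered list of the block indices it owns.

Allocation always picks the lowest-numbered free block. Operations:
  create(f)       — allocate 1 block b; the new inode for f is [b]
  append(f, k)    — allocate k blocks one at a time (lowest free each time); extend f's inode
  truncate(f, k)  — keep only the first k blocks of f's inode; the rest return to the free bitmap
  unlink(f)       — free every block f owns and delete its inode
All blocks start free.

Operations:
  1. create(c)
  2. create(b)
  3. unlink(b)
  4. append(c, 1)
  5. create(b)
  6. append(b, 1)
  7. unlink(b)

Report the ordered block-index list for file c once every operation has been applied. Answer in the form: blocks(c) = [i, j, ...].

blocks(c) = [0, 1]

[1] create(c) — c=0 (map F.......)
[2] create(b) — b=1 c=0 (map FF......)
[3] unlink(b) — c=0 (map F.......)
[4] append(c, 1) — c=0,1 (map FF......)
[5] create(b) — b=2 c=0,1 (map FFF.....)
[6] append(b, 1) — b=2,3 c=0,1 (map FFFF....)
[7] unlink(b) — c=0,1 (map FF......)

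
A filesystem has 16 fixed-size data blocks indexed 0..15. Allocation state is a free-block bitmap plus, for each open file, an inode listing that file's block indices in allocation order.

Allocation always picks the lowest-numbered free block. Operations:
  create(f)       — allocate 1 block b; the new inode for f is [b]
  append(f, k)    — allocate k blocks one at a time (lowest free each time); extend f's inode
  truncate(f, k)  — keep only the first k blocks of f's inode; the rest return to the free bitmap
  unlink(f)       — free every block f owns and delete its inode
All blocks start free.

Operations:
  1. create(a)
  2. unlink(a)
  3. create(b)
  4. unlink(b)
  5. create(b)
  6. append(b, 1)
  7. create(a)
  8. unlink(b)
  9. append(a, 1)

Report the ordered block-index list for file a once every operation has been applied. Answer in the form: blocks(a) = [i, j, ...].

[1] create(a) — a=0 (map F...............)
[2] unlink(a) —  (map ................)
[3] create(b) — b=0 (map F...............)
[4] unlink(b) —  (map ................)
[5] create(b) — b=0 (map F...............)
[6] append(b, 1) — b=0,1 (map FF..............)
[7] create(a) — a=2 b=0,1 (map FFF.............)
[8] unlink(b) — a=2 (map ..F.............)
[9] append(a, 1) — a=2,0 (map F.F.............)

blocks(a) = [2, 0]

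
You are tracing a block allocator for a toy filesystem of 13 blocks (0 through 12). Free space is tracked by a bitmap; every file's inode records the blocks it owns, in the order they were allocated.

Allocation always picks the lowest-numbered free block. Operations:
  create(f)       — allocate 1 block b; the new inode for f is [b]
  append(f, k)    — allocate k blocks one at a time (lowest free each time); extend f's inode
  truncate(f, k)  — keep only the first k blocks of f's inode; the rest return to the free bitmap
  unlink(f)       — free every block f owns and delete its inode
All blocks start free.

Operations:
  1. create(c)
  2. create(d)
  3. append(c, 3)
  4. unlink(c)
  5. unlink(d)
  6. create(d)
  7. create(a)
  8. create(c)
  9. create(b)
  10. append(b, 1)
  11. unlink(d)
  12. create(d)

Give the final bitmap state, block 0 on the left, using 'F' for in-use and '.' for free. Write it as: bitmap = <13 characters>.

create(c): bitmap=F............ | c=[0]
create(d): bitmap=FF........... | c=[0] d=[1]
append(c, 3): bitmap=FFFFF........ | c=[0, 2, 3, 4] d=[1]
unlink(c): bitmap=.F........... | d=[1]
unlink(d): bitmap=............. | 
create(d): bitmap=F............ | d=[0]
create(a): bitmap=FF........... | a=[1] d=[0]
create(c): bitmap=FFF.......... | a=[1] c=[2] d=[0]
create(b): bitmap=FFFF......... | a=[1] b=[3] c=[2] d=[0]
append(b, 1): bitmap=FFFFF........ | a=[1] b=[3, 4] c=[2] d=[0]
unlink(d): bitmap=.FFFF........ | a=[1] b=[3, 4] c=[2]
create(d): bitmap=FFFFF........ | a=[1] b=[3, 4] c=[2] d=[0]

bitmap = FFFFF........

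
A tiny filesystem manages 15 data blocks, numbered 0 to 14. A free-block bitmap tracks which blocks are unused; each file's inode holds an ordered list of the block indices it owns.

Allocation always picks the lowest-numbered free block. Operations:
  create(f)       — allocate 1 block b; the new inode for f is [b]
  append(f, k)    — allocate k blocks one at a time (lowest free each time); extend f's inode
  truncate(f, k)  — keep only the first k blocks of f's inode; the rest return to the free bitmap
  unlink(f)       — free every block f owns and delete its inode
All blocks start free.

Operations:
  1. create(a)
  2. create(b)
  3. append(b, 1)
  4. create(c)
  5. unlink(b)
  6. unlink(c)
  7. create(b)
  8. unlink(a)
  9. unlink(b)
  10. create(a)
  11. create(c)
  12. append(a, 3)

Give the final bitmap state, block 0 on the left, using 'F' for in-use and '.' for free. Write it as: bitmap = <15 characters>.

after create(a) → a:[0]  free=[F..............]
after create(b) → a:[0], b:[1]  free=[FF.............]
after append(b, 1) → a:[0], b:[1, 2]  free=[FFF............]
after create(c) → a:[0], b:[1, 2], c:[3]  free=[FFFF...........]
after unlink(b) → a:[0], c:[3]  free=[F..F...........]
after unlink(c) → a:[0]  free=[F..............]
after create(b) → a:[0], b:[1]  free=[FF.............]
after unlink(a) → b:[1]  free=[.F.............]
after unlink(b) →   free=[...............]
after create(a) → a:[0]  free=[F..............]
after create(c) → a:[0], c:[1]  free=[FF.............]
after append(a, 3) → a:[0, 2, 3, 4], c:[1]  free=[FFFFF..........]

bitmap = FFFFF..........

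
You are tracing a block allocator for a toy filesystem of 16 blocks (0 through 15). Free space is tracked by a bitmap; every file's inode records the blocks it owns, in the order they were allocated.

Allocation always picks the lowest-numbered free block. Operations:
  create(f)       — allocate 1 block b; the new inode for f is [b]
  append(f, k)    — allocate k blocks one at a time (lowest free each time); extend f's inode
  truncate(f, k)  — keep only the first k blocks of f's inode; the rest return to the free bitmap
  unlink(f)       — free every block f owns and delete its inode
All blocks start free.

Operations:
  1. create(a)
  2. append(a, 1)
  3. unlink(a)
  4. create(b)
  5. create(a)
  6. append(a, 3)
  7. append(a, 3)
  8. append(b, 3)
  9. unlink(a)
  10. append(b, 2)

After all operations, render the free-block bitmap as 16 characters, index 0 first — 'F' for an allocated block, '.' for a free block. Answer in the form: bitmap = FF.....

create(a): bitmap=F............... | a=[0]
append(a, 1): bitmap=FF.............. | a=[0, 1]
unlink(a): bitmap=................ | 
create(b): bitmap=F............... | b=[0]
create(a): bitmap=FF.............. | a=[1] b=[0]
append(a, 3): bitmap=FFFFF........... | a=[1, 2, 3, 4] b=[0]
append(a, 3): bitmap=FFFFFFFF........ | a=[1, 2, 3, 4, 5, 6, 7] b=[0]
append(b, 3): bitmap=FFFFFFFFFFF..... | a=[1, 2, 3, 4, 5, 6, 7] b=[0, 8, 9, 10]
unlink(a): bitmap=F.......FFF..... | b=[0, 8, 9, 10]
append(b, 2): bitmap=FFF.....FFF..... | b=[0, 8, 9, 10, 1, 2]

bitmap = FFF.....FFF.....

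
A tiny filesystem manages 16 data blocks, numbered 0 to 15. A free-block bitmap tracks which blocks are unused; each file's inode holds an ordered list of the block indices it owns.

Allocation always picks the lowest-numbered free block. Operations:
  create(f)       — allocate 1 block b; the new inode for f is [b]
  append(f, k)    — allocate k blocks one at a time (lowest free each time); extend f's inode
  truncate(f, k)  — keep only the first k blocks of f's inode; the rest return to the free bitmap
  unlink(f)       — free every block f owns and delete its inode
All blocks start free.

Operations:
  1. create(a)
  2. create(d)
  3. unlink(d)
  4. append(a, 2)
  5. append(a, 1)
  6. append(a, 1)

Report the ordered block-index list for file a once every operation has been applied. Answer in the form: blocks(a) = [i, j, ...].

create(a): bitmap=F............... | a=[0]
create(d): bitmap=FF.............. | a=[0] d=[1]
unlink(d): bitmap=F............... | a=[0]
append(a, 2): bitmap=FFF............. | a=[0, 1, 2]
append(a, 1): bitmap=FFFF............ | a=[0, 1, 2, 3]
append(a, 1): bitmap=FFFFF........... | a=[0, 1, 2, 3, 4]

blocks(a) = [0, 1, 2, 3, 4]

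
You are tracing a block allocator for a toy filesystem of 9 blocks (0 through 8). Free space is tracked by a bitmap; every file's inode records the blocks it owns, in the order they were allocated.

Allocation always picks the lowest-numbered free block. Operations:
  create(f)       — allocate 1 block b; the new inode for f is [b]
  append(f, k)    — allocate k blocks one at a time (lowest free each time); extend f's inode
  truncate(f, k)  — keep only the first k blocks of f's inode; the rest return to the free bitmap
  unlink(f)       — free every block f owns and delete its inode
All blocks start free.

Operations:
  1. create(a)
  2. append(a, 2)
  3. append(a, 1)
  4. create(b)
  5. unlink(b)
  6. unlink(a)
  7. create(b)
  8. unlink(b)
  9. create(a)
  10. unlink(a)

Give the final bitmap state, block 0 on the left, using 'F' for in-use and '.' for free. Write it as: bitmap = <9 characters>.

after create(a) → a:[0]  free=[F........]
after append(a, 2) → a:[0, 1, 2]  free=[FFF......]
after append(a, 1) → a:[0, 1, 2, 3]  free=[FFFF.....]
after create(b) → a:[0, 1, 2, 3], b:[4]  free=[FFFFF....]
after unlink(b) → a:[0, 1, 2, 3]  free=[FFFF.....]
after unlink(a) →   free=[.........]
after create(b) → b:[0]  free=[F........]
after unlink(b) →   free=[.........]
after create(a) → a:[0]  free=[F........]
after unlink(a) →   free=[.........]

bitmap = .........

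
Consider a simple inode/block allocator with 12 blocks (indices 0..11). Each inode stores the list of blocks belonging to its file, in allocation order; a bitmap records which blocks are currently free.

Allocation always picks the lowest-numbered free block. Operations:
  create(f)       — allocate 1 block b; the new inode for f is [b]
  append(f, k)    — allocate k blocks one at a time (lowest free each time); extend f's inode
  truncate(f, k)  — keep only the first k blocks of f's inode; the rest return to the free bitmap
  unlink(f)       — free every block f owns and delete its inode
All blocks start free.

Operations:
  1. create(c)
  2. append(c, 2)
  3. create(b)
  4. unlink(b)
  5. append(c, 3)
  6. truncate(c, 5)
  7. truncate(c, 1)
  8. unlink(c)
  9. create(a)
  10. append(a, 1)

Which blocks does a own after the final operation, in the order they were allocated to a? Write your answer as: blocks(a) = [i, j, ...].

after create(c) → c:[0]  free=[F...........]
after append(c, 2) → c:[0, 1, 2]  free=[FFF.........]
after create(b) → b:[3], c:[0, 1, 2]  free=[FFFF........]
after unlink(b) → c:[0, 1, 2]  free=[FFF.........]
after append(c, 3) → c:[0, 1, 2, 3, 4, 5]  free=[FFFFFF......]
after truncate(c, 5) → c:[0, 1, 2, 3, 4]  free=[FFFFF.......]
after truncate(c, 1) → c:[0]  free=[F...........]
after unlink(c) →   free=[............]
after create(a) → a:[0]  free=[F...........]
after append(a, 1) → a:[0, 1]  free=[FF..........]

blocks(a) = [0, 1]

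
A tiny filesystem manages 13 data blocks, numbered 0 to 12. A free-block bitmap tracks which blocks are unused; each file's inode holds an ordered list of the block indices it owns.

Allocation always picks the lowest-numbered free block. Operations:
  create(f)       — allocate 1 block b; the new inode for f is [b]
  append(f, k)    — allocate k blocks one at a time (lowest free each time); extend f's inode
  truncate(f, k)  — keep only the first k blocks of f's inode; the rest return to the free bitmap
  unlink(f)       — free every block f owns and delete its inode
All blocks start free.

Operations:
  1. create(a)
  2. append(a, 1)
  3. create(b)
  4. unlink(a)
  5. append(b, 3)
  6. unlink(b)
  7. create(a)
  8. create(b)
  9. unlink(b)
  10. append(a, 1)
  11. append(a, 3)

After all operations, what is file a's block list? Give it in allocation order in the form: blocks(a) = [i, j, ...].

blocks(a) = [0, 1, 2, 3, 4]

after create(a) → a:[0]  free=[F............]
after append(a, 1) → a:[0, 1]  free=[FF...........]
after create(b) → a:[0, 1], b:[2]  free=[FFF..........]
after unlink(a) → b:[2]  free=[..F..........]
after append(b, 3) → b:[2, 0, 1, 3]  free=[FFFF.........]
after unlink(b) →   free=[.............]
after create(a) → a:[0]  free=[F............]
after create(b) → a:[0], b:[1]  free=[FF...........]
after unlink(b) → a:[0]  free=[F............]
after append(a, 1) → a:[0, 1]  free=[FF...........]
after append(a, 3) → a:[0, 1, 2, 3, 4]  free=[FFFFF........]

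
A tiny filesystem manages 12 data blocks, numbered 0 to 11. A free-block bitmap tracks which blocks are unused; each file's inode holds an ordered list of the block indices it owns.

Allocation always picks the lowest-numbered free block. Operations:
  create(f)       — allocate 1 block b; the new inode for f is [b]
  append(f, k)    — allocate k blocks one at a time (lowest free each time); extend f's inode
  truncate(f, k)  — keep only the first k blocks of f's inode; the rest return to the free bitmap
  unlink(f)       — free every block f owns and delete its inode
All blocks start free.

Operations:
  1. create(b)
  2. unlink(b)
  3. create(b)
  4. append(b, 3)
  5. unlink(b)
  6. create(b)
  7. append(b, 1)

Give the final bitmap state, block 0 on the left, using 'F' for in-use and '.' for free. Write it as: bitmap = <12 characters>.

create(b): bitmap=F........... | b=[0]
unlink(b): bitmap=............ | 
create(b): bitmap=F........... | b=[0]
append(b, 3): bitmap=FFFF........ | b=[0, 1, 2, 3]
unlink(b): bitmap=............ | 
create(b): bitmap=F........... | b=[0]
append(b, 1): bitmap=FF.......... | b=[0, 1]

bitmap = FF..........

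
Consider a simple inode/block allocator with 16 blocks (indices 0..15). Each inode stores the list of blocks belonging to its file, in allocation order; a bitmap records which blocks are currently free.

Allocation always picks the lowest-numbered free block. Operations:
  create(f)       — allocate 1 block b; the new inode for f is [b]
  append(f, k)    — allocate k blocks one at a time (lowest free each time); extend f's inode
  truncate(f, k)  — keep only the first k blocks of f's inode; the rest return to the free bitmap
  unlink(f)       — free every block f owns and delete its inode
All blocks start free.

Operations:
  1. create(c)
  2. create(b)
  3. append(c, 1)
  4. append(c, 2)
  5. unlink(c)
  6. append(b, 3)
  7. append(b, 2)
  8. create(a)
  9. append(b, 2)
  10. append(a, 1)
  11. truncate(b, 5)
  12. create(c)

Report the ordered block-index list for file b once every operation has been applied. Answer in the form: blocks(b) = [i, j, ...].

blocks(b) = [1, 0, 2, 3, 4]

  1. create(c)  ⇒  F...............  {c→[0]}
  2. create(b)  ⇒  FF..............  {b→[1]; c→[0]}
  3. append(c, 1)  ⇒  FFF.............  {b→[1]; c→[0, 2]}
  4. append(c, 2)  ⇒  FFFFF...........  {b→[1]; c→[0, 2, 3, 4]}
  5. unlink(c)  ⇒  .F..............  {b→[1]}
  6. append(b, 3)  ⇒  FFFF............  {b→[1, 0, 2, 3]}
  7. append(b, 2)  ⇒  FFFFFF..........  {b→[1, 0, 2, 3, 4, 5]}
  8. create(a)  ⇒  FFFFFFF.........  {a→[6]; b→[1, 0, 2, 3, 4, 5]}
  9. append(b, 2)  ⇒  FFFFFFFFF.......  {a→[6]; b→[1, 0, 2, 3, 4, 5, 7, 8]}
  10. append(a, 1)  ⇒  FFFFFFFFFF......  {a→[6, 9]; b→[1, 0, 2, 3, 4, 5, 7, 8]}
  11. truncate(b, 5)  ⇒  FFFFF.F..F......  {a→[6, 9]; b→[1, 0, 2, 3, 4]}
  12. create(c)  ⇒  FFFFFFF..F......  {a→[6, 9]; b→[1, 0, 2, 3, 4]; c→[5]}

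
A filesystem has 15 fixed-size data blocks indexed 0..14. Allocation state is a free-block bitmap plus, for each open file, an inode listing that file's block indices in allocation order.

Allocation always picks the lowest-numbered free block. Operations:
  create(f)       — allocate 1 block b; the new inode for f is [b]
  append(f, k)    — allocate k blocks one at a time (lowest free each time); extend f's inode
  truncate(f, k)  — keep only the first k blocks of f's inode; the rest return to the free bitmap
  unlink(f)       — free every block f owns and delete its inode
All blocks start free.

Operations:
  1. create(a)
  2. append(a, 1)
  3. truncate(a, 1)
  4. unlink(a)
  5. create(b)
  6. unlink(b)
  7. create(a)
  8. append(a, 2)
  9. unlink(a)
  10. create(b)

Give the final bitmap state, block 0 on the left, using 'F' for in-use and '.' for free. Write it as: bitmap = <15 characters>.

bitmap = F..............

  1. create(a)  ⇒  F..............  {a→[0]}
  2. append(a, 1)  ⇒  FF.............  {a→[0, 1]}
  3. truncate(a, 1)  ⇒  F..............  {a→[0]}
  4. unlink(a)  ⇒  ...............  {}
  5. create(b)  ⇒  F..............  {b→[0]}
  6. unlink(b)  ⇒  ...............  {}
  7. create(a)  ⇒  F..............  {a→[0]}
  8. append(a, 2)  ⇒  FFF............  {a→[0, 1, 2]}
  9. unlink(a)  ⇒  ...............  {}
  10. create(b)  ⇒  F..............  {b→[0]}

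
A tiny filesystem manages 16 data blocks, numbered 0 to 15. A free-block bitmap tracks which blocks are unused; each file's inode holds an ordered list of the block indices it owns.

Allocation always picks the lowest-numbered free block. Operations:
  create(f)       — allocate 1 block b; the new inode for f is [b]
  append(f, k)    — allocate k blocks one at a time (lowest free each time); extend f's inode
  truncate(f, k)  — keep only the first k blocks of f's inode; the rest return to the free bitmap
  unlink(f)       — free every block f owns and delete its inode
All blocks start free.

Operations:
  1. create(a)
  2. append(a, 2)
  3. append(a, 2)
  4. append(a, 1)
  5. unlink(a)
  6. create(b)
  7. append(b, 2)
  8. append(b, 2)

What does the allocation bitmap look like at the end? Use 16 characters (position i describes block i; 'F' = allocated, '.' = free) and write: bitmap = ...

[1] create(a) — a=0 (map F...............)
[2] append(a, 2) — a=0,1,2 (map FFF.............)
[3] append(a, 2) — a=0,1,2,3,4 (map FFFFF...........)
[4] append(a, 1) — a=0,1,2,3,4,5 (map FFFFFF..........)
[5] unlink(a) —  (map ................)
[6] create(b) — b=0 (map F...............)
[7] append(b, 2) — b=0,1,2 (map FFF.............)
[8] append(b, 2) — b=0,1,2,3,4 (map FFFFF...........)

bitmap = FFFFF...........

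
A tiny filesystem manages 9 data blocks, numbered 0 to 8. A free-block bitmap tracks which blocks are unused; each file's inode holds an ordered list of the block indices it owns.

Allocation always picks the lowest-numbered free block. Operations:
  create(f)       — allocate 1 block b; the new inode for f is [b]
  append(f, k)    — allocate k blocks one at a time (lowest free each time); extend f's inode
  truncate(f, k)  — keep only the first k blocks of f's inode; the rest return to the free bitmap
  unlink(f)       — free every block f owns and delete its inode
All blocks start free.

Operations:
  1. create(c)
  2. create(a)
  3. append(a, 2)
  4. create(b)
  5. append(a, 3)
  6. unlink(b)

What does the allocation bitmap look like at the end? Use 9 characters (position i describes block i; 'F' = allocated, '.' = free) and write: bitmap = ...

bitmap = FFFF.FFF.

create(c): bitmap=F........ | c=[0]
create(a): bitmap=FF....... | a=[1] c=[0]
append(a, 2): bitmap=FFFF..... | a=[1, 2, 3] c=[0]
create(b): bitmap=FFFFF.... | a=[1, 2, 3] b=[4] c=[0]
append(a, 3): bitmap=FFFFFFFF. | a=[1, 2, 3, 5, 6, 7] b=[4] c=[0]
unlink(b): bitmap=FFFF.FFF. | a=[1, 2, 3, 5, 6, 7] c=[0]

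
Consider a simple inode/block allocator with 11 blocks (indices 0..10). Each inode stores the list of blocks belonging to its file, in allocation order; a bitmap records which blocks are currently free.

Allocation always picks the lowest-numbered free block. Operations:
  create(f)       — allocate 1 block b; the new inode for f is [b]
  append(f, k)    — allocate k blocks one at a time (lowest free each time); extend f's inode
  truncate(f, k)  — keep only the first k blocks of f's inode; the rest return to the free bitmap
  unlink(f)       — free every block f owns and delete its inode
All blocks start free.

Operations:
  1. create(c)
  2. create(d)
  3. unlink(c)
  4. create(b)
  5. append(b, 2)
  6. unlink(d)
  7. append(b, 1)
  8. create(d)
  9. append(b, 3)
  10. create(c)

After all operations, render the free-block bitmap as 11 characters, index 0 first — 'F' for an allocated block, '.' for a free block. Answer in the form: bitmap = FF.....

bitmap = FFFFFFFFF..

  1. create(c)  ⇒  F..........  {c→[0]}
  2. create(d)  ⇒  FF.........  {c→[0]; d→[1]}
  3. unlink(c)  ⇒  .F.........  {d→[1]}
  4. create(b)  ⇒  FF.........  {b→[0]; d→[1]}
  5. append(b, 2)  ⇒  FFFF.......  {b→[0, 2, 3]; d→[1]}
  6. unlink(d)  ⇒  F.FF.......  {b→[0, 2, 3]}
  7. append(b, 1)  ⇒  FFFF.......  {b→[0, 2, 3, 1]}
  8. create(d)  ⇒  FFFFF......  {b→[0, 2, 3, 1]; d→[4]}
  9. append(b, 3)  ⇒  FFFFFFFF...  {b→[0, 2, 3, 1, 5, 6, 7]; d→[4]}
  10. create(c)  ⇒  FFFFFFFFF..  {b→[0, 2, 3, 1, 5, 6, 7]; c→[8]; d→[4]}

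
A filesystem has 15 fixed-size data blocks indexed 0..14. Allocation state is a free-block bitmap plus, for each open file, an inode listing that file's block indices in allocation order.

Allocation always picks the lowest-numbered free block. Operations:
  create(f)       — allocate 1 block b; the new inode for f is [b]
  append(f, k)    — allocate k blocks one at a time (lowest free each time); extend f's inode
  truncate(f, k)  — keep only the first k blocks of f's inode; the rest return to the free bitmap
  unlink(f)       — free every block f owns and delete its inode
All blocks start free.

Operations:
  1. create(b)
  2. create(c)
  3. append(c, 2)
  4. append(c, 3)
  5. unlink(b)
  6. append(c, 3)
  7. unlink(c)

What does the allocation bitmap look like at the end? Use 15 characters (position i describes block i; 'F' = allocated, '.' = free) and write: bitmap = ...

create(b): bitmap=F.............. | b=[0]
create(c): bitmap=FF............. | b=[0] c=[1]
append(c, 2): bitmap=FFFF........... | b=[0] c=[1, 2, 3]
append(c, 3): bitmap=FFFFFFF........ | b=[0] c=[1, 2, 3, 4, 5, 6]
unlink(b): bitmap=.FFFFFF........ | c=[1, 2, 3, 4, 5, 6]
append(c, 3): bitmap=FFFFFFFFF...... | c=[1, 2, 3, 4, 5, 6, 0, 7, 8]
unlink(c): bitmap=............... | 

bitmap = ...............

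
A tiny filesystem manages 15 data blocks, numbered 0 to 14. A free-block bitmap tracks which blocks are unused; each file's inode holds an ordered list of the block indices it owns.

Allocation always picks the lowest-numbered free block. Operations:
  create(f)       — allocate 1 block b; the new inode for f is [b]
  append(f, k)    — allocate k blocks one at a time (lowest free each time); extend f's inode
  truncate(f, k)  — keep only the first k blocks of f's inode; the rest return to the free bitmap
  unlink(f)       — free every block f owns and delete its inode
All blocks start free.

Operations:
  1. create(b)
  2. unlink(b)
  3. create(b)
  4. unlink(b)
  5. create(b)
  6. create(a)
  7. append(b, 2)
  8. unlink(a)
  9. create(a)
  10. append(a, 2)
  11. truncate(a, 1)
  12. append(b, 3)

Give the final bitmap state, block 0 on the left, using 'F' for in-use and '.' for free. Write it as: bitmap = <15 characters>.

bitmap = FFFFFFF........

  1. create(b)  ⇒  F..............  {b→[0]}
  2. unlink(b)  ⇒  ...............  {}
  3. create(b)  ⇒  F..............  {b→[0]}
  4. unlink(b)  ⇒  ...............  {}
  5. create(b)  ⇒  F..............  {b→[0]}
  6. create(a)  ⇒  FF.............  {a→[1]; b→[0]}
  7. append(b, 2)  ⇒  FFFF...........  {a→[1]; b→[0, 2, 3]}
  8. unlink(a)  ⇒  F.FF...........  {b→[0, 2, 3]}
  9. create(a)  ⇒  FFFF...........  {a→[1]; b→[0, 2, 3]}
  10. append(a, 2)  ⇒  FFFFFF.........  {a→[1, 4, 5]; b→[0, 2, 3]}
  11. truncate(a, 1)  ⇒  FFFF...........  {a→[1]; b→[0, 2, 3]}
  12. append(b, 3)  ⇒  FFFFFFF........  {a→[1]; b→[0, 2, 3, 4, 5, 6]}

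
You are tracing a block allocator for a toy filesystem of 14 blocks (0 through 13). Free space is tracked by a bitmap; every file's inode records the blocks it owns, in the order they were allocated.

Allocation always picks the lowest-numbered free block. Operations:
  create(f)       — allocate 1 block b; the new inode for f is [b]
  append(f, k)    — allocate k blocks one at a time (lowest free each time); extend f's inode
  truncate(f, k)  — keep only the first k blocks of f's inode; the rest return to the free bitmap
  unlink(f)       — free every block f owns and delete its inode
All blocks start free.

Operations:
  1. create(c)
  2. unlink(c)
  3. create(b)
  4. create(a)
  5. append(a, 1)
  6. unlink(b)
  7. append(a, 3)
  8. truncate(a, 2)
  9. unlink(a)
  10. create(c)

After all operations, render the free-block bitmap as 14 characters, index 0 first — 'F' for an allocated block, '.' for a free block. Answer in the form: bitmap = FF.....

bitmap = F.............

  1. create(c)  ⇒  F.............  {c→[0]}
  2. unlink(c)  ⇒  ..............  {}
  3. create(b)  ⇒  F.............  {b→[0]}
  4. create(a)  ⇒  FF............  {a→[1]; b→[0]}
  5. append(a, 1)  ⇒  FFF...........  {a→[1, 2]; b→[0]}
  6. unlink(b)  ⇒  .FF...........  {a→[1, 2]}
  7. append(a, 3)  ⇒  FFFFF.........  {a→[1, 2, 0, 3, 4]}
  8. truncate(a, 2)  ⇒  .FF...........  {a→[1, 2]}
  9. unlink(a)  ⇒  ..............  {}
  10. create(c)  ⇒  F.............  {c→[0]}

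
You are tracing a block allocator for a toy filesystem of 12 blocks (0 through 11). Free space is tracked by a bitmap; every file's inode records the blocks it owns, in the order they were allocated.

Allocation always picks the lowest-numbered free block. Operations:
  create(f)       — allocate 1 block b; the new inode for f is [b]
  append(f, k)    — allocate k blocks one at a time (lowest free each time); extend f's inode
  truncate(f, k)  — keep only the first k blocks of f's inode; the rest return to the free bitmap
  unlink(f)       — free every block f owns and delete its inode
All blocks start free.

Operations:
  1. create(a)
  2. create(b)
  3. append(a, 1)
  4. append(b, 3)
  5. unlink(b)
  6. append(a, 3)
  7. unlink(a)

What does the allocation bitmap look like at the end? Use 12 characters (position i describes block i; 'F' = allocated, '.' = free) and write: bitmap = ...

after create(a) → a:[0]  free=[F...........]
after create(b) → a:[0], b:[1]  free=[FF..........]
after append(a, 1) → a:[0, 2], b:[1]  free=[FFF.........]
after append(b, 3) → a:[0, 2], b:[1, 3, 4, 5]  free=[FFFFFF......]
after unlink(b) → a:[0, 2]  free=[F.F.........]
after append(a, 3) → a:[0, 2, 1, 3, 4]  free=[FFFFF.......]
after unlink(a) →   free=[............]

bitmap = ............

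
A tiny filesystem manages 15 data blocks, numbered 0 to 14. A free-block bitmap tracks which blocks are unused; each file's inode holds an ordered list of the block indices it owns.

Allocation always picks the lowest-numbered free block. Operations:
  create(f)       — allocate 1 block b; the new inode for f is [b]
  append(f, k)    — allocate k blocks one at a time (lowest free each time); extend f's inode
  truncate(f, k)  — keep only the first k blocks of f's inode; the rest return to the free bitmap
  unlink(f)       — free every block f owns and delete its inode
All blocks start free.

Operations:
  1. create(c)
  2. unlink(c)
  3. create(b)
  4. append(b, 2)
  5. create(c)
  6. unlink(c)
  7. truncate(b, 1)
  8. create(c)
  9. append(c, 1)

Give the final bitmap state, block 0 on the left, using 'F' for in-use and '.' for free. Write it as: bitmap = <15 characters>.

bitmap = FFF............

[1] create(c) — c=0 (map F..............)
[2] unlink(c) —  (map ...............)
[3] create(b) — b=0 (map F..............)
[4] append(b, 2) — b=0,1,2 (map FFF............)
[5] create(c) — b=0,1,2 c=3 (map FFFF...........)
[6] unlink(c) — b=0,1,2 (map FFF............)
[7] truncate(b, 1) — b=0 (map F..............)
[8] create(c) — b=0 c=1 (map FF.............)
[9] append(c, 1) — b=0 c=1,2 (map FFF............)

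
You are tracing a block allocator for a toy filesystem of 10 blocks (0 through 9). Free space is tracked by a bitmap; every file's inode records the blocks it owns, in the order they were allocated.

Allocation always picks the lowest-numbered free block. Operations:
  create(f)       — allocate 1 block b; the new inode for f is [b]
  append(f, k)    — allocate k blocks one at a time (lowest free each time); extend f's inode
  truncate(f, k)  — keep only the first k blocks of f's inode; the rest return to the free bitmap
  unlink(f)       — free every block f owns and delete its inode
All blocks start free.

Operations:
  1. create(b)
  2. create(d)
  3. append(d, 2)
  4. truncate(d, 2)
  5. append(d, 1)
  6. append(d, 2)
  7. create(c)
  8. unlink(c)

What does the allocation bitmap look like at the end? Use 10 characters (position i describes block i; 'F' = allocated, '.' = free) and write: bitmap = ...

bitmap = FFFFFF....

  1. create(b)  ⇒  F.........  {b→[0]}
  2. create(d)  ⇒  FF........  {b→[0]; d→[1]}
  3. append(d, 2)  ⇒  FFFF......  {b→[0]; d→[1, 2, 3]}
  4. truncate(d, 2)  ⇒  FFF.......  {b→[0]; d→[1, 2]}
  5. append(d, 1)  ⇒  FFFF......  {b→[0]; d→[1, 2, 3]}
  6. append(d, 2)  ⇒  FFFFFF....  {b→[0]; d→[1, 2, 3, 4, 5]}
  7. create(c)  ⇒  FFFFFFF...  {b→[0]; c→[6]; d→[1, 2, 3, 4, 5]}
  8. unlink(c)  ⇒  FFFFFF....  {b→[0]; d→[1, 2, 3, 4, 5]}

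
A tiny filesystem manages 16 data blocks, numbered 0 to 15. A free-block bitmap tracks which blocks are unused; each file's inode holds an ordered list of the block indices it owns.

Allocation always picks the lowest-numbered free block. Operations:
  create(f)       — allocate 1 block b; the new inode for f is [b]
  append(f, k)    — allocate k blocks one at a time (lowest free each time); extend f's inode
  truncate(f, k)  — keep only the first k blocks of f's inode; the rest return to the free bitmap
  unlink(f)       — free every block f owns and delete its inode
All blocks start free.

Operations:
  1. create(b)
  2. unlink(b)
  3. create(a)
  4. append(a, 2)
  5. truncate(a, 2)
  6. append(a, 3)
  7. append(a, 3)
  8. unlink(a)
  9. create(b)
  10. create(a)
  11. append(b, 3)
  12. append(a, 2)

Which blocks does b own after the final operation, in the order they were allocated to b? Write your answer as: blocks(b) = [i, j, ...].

[1] create(b) — b=0 (map F...............)
[2] unlink(b) —  (map ................)
[3] create(a) — a=0 (map F...............)
[4] append(a, 2) — a=0,1,2 (map FFF.............)
[5] truncate(a, 2) — a=0,1 (map FF..............)
[6] append(a, 3) — a=0,1,2,3,4 (map FFFFF...........)
[7] append(a, 3) — a=0,1,2,3,4,5,6,7 (map FFFFFFFF........)
[8] unlink(a) —  (map ................)
[9] create(b) — b=0 (map F...............)
[10] create(a) — a=1 b=0 (map FF..............)
[11] append(b, 3) — a=1 b=0,2,3,4 (map FFFFF...........)
[12] append(a, 2) — a=1,5,6 b=0,2,3,4 (map FFFFFFF.........)

blocks(b) = [0, 2, 3, 4]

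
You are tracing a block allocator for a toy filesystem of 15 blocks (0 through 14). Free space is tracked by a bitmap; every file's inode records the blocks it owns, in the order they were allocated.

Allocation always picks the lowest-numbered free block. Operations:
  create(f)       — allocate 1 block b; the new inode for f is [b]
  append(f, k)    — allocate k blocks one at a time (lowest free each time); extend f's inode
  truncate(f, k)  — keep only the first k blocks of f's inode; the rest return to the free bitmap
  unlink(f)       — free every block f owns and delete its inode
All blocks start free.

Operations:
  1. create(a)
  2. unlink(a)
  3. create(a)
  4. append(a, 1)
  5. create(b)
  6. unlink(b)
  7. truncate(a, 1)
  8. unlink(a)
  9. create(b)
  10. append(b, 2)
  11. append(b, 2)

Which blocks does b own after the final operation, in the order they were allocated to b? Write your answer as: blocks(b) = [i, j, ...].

  1. create(a)  ⇒  F..............  {a→[0]}
  2. unlink(a)  ⇒  ...............  {}
  3. create(a)  ⇒  F..............  {a→[0]}
  4. append(a, 1)  ⇒  FF.............  {a→[0, 1]}
  5. create(b)  ⇒  FFF............  {a→[0, 1]; b→[2]}
  6. unlink(b)  ⇒  FF.............  {a→[0, 1]}
  7. truncate(a, 1)  ⇒  F..............  {a→[0]}
  8. unlink(a)  ⇒  ...............  {}
  9. create(b)  ⇒  F..............  {b→[0]}
  10. append(b, 2)  ⇒  FFF............  {b→[0, 1, 2]}
  11. append(b, 2)  ⇒  FFFFF..........  {b→[0, 1, 2, 3, 4]}

blocks(b) = [0, 1, 2, 3, 4]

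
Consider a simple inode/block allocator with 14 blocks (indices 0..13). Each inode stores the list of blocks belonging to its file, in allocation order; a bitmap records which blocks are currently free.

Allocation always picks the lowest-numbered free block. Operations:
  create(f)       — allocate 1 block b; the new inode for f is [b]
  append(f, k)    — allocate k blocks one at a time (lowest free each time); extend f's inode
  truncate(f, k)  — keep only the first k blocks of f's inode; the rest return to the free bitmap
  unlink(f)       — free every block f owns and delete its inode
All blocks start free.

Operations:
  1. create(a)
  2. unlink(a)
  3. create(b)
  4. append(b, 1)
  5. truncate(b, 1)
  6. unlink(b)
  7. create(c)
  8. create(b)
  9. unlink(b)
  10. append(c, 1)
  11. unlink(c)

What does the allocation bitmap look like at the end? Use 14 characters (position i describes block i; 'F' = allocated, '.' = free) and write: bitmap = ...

  1. create(a)  ⇒  F.............  {a→[0]}
  2. unlink(a)  ⇒  ..............  {}
  3. create(b)  ⇒  F.............  {b→[0]}
  4. append(b, 1)  ⇒  FF............  {b→[0, 1]}
  5. truncate(b, 1)  ⇒  F.............  {b→[0]}
  6. unlink(b)  ⇒  ..............  {}
  7. create(c)  ⇒  F.............  {c→[0]}
  8. create(b)  ⇒  FF............  {b→[1]; c→[0]}
  9. unlink(b)  ⇒  F.............  {c→[0]}
  10. append(c, 1)  ⇒  FF............  {c→[0, 1]}
  11. unlink(c)  ⇒  ..............  {}

bitmap = ..............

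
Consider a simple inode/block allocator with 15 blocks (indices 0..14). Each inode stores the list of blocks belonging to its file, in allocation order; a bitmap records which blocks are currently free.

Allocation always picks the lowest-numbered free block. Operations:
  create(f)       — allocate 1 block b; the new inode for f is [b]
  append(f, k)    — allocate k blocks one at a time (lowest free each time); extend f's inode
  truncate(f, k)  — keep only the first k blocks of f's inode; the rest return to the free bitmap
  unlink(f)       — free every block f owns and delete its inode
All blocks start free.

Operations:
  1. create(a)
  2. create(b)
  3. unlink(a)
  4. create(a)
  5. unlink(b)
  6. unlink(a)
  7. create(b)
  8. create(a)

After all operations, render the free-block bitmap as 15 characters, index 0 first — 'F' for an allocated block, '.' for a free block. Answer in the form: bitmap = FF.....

bitmap = FF.............

after create(a) → a:[0]  free=[F..............]
after create(b) → a:[0], b:[1]  free=[FF.............]
after unlink(a) → b:[1]  free=[.F.............]
after create(a) → a:[0], b:[1]  free=[FF.............]
after unlink(b) → a:[0]  free=[F..............]
after unlink(a) →   free=[...............]
after create(b) → b:[0]  free=[F..............]
after create(a) → a:[1], b:[0]  free=[FF.............]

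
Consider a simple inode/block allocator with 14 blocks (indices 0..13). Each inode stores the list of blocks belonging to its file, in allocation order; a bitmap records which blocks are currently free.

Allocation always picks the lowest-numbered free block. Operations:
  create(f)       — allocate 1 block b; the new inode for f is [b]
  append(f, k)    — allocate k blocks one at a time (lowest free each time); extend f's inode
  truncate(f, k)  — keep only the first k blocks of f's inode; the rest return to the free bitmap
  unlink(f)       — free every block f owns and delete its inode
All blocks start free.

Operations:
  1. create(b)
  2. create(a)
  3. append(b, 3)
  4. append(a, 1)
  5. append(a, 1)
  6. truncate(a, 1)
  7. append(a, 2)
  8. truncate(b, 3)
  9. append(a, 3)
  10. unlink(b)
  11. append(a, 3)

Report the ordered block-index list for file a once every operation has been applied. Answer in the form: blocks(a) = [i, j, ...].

blocks(a) = [1, 5, 6, 4, 7, 8, 0, 2, 3]

after create(b) → b:[0]  free=[F.............]
after create(a) → a:[1], b:[0]  free=[FF............]
after append(b, 3) → a:[1], b:[0, 2, 3, 4]  free=[FFFFF.........]
after append(a, 1) → a:[1, 5], b:[0, 2, 3, 4]  free=[FFFFFF........]
after append(a, 1) → a:[1, 5, 6], b:[0, 2, 3, 4]  free=[FFFFFFF.......]
after truncate(a, 1) → a:[1], b:[0, 2, 3, 4]  free=[FFFFF.........]
after append(a, 2) → a:[1, 5, 6], b:[0, 2, 3, 4]  free=[FFFFFFF.......]
after truncate(b, 3) → a:[1, 5, 6], b:[0, 2, 3]  free=[FFFF.FF.......]
after append(a, 3) → a:[1, 5, 6, 4, 7, 8], b:[0, 2, 3]  free=[FFFFFFFFF.....]
after unlink(b) → a:[1, 5, 6, 4, 7, 8]  free=[.F..FFFFF.....]
after append(a, 3) → a:[1, 5, 6, 4, 7, 8, 0, 2, 3]  free=[FFFFFFFFF.....]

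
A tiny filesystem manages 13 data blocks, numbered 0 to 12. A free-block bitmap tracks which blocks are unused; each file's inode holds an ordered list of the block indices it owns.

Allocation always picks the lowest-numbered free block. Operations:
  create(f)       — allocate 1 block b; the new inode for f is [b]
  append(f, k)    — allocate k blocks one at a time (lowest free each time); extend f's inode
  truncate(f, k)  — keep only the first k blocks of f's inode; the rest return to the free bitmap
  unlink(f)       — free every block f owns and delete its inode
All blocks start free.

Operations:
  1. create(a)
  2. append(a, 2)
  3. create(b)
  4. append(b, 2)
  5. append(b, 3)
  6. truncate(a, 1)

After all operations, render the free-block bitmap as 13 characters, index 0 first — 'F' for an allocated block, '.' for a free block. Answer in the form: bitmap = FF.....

bitmap = F..FFFFFF....

  1. create(a)  ⇒  F............  {a→[0]}
  2. append(a, 2)  ⇒  FFF..........  {a→[0, 1, 2]}
  3. create(b)  ⇒  FFFF.........  {a→[0, 1, 2]; b→[3]}
  4. append(b, 2)  ⇒  FFFFFF.......  {a→[0, 1, 2]; b→[3, 4, 5]}
  5. append(b, 3)  ⇒  FFFFFFFFF....  {a→[0, 1, 2]; b→[3, 4, 5, 6, 7, 8]}
  6. truncate(a, 1)  ⇒  F..FFFFFF....  {a→[0]; b→[3, 4, 5, 6, 7, 8]}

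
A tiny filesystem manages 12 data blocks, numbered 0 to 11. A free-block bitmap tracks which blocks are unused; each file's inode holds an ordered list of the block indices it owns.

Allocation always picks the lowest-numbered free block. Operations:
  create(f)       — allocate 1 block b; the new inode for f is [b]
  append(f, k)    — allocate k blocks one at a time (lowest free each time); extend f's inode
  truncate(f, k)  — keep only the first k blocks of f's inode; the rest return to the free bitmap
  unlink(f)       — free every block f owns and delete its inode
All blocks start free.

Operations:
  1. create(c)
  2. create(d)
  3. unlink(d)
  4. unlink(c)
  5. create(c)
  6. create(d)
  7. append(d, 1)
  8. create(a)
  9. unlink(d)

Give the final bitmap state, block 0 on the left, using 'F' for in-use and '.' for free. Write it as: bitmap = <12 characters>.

after create(c) → c:[0]  free=[F...........]
after create(d) → c:[0], d:[1]  free=[FF..........]
after unlink(d) → c:[0]  free=[F...........]
after unlink(c) →   free=[............]
after create(c) → c:[0]  free=[F...........]
after create(d) → c:[0], d:[1]  free=[FF..........]
after append(d, 1) → c:[0], d:[1, 2]  free=[FFF.........]
after create(a) → a:[3], c:[0], d:[1, 2]  free=[FFFF........]
after unlink(d) → a:[3], c:[0]  free=[F..F........]

bitmap = F..F........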